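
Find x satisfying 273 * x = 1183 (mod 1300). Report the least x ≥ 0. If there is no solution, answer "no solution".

71

First find gcd(273, 1300):
1300 = 4·273 + 208
273 = 1·208 + 65
208 = 3·65 + 13
65 = 5·13 + 0
gcd = 13 and 13 | 1183, so solutions exist. Divide through by 13: 21x ≡ 91 (mod 100).
Now find 21⁻¹ mod 100:
100 = 4·21 + 16
21 = 1·16 + 5
16 = 3·5 + 1
5 = 5·1 + 0
Back-substitute:
1 = 16 − 3·5
1 = −3·21 + 4·16
1 = 4·100 − 19·21
So 21·(-19) ≡ 1 (mod 100), i.e. 21⁻¹ ≡ 81.
Then x ≡ 81·91 ≡ 71 (mod 100); the smallest non-negative solution is x = 71.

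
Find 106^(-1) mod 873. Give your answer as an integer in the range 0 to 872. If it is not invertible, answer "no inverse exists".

733

Run Euclid on (873, 106):
873 = 8*106 + 25
106 = 4*25 + 6
25 = 4*6 + 1
6 = 6*1 + 0
gcd = 1, so the inverse exists. Back-substitute:
1 = 25 − 4·6
1 = −4·106 + 17·25
1 = 17·873 − 140·106
Thus 106·(-140) ≡ 1 (mod 873); reducing, -140 mod 873 = 733.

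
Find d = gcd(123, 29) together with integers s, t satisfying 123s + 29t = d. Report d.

1

Euclidean algorithm:
123 = 4×29 + 7
29 = 4×7 + 1
7 = 7×1 + 0
gcd(123, 29) = 1.
Back-substituting:
1 = 29 − 4·7
1 = −4·123 + 17·29
So 1 = (-4)·123 + (17)·29.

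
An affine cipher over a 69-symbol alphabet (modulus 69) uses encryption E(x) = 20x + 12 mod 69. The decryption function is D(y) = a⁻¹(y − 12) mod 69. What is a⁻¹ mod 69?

gcd(69, 20) by repeated division:
69 = 3·20 + 9
20 = 2·9 + 2
9 = 4·2 + 1
2 = 2·1 + 0
The gcd is 1. Working backward:
1 = 9 − 4·2
1 = −4·20 + 9·9
1 = 9·69 − 31·20
Hence 20⁻¹ ≡ -31 ≡ 38 (mod 69).

38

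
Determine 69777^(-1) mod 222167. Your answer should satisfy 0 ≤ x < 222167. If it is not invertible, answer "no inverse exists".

gcd(222167, 69777) by repeated division:
222167 = 3*69777 + 12836
69777 = 5*12836 + 5597
12836 = 2*5597 + 1642
5597 = 3*1642 + 671
1642 = 2*671 + 300
671 = 2*300 + 71
300 = 4*71 + 16
71 = 4*16 + 7
16 = 2*7 + 2
7 = 3*2 + 1
2 = 2*1 + 0
gcd = 1, so the inverse exists. Back-substitute:
1 = 7 − 3·2
1 = −3·16 + 7·7
1 = 7·71 − 31·16
1 = −31·300 + 131·71
1 = 131·671 − 293·300
1 = −293·1642 + 717·671
1 = 717·5597 − 2444·1642
1 = −2444·12836 + 5605·5597
1 = 5605·69777 − 30469·12836
1 = −30469·222167 + 97012·69777
So 69777·97012 ≡ 1 (mod 222167).

97012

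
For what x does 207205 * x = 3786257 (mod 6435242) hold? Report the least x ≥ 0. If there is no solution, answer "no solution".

First find gcd(207205, 6435242):
6435242 = 31·207205 + 11887
207205 = 17·11887 + 5126
11887 = 2·5126 + 1635
5126 = 3·1635 + 221
1635 = 7·221 + 88
221 = 2·88 + 45
88 = 1·45 + 43
45 = 1·43 + 2
43 = 21·2 + 1
2 = 2·1 + 0
gcd = 1, so a unique solution mod 6435242 exists.
Back-substitute for the Bézout coefficients:
1 = 43 − 21·2
1 = −21·45 + 22·43
1 = 22·88 − 43·45
1 = −43·221 + 108·88
1 = 108·1635 − 799·221
1 = −799·5126 + 2505·1635
1 = 2505·11887 − 5809·5126
1 = −5809·207205 + 101258·11887
1 = 101258·6435242 − 3144807·207205
So 207205·(-3144807) ≡ 1 (mod 6435242), giving 207205⁻¹ ≡ 3290435.
x ≡ 207205⁻¹·3786257 ≡ 3290435·3786257 ≡ 3532297 (mod 6435242).

3532297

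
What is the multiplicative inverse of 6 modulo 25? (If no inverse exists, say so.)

Extended Euclidean algorithm:
25 = 4·6 + 1
6 = 6·1 + 0
gcd = 1, so the inverse exists. Back-substitute:
1 = 25 − 4·6
So 6·(-4) ≡ 1 (mod 25), and -4 ≡ 21 (mod 25).

21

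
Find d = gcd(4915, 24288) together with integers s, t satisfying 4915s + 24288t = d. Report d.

1

Apply Euclid's algorithm to 24288 and 4915:
24288 = 4*4915 + 4628
4915 = 1*4628 + 287
4628 = 16*287 + 36
287 = 7*36 + 35
36 = 1*35 + 1
35 = 35*1 + 0
gcd(4915, 24288) = 1.
Working backward:
1 = 36 − 35
1 = −287 + 8·36
1 = 8·4628 − 129·287
1 = −129·4915 + 137·4628
1 = 137·24288 − 677·4915
So 1 = (137)·24288 + (-677)·4915.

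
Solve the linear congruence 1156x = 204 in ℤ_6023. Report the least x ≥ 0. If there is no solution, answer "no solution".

4606

First find gcd(1156, 6023):
6023 = 5×1156 + 243
1156 = 4×243 + 184
243 = 1×184 + 59
184 = 3×59 + 7
59 = 8×7 + 3
7 = 2×3 + 1
3 = 3×1 + 0
gcd = 1, so a unique solution mod 6023 exists.
Back-substitute for the Bézout coefficients:
1 = 7 − 2·3
1 = −2·59 + 17·7
1 = 17·184 − 53·59
1 = −53·243 + 70·184
1 = 70·1156 − 333·243
1 = −333·6023 + 1735·1156
So 1156·(1735) ≡ 1 (mod 6023), giving 1156⁻¹ ≡ 1735.
x ≡ 1156⁻¹·204 ≡ 1735·204 ≡ 4606 (mod 6023).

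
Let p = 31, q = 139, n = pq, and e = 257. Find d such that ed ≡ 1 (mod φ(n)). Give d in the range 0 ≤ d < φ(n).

φ(n) = (p−1)(q−1) = 30·138 = 4140.
Need d with 257·d ≡ 1 (mod 4140). Apply the extended Euclidean algorithm:
4140 = 16×257 + 28
257 = 9×28 + 5
28 = 5×5 + 3
5 = 1×3 + 2
3 = 1×2 + 1
2 = 2×1 + 0
Back-substitute:
1 = 3 − 2
1 = −5 + 2·3
1 = 2·28 − 11·5
1 = −11·257 + 101·28
1 = 101·4140 − 1627·257
So 257·(-1627) ≡ 1 (mod 4140), hence d ≡ -1627 ≡ 2513 (mod 4140).

2513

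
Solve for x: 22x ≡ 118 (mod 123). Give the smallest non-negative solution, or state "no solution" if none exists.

106

First find gcd(22, 123):
123 = 5*22 + 13
22 = 1*13 + 9
13 = 1*9 + 4
9 = 2*4 + 1
4 = 4*1 + 0
gcd = 1, so a unique solution mod 123 exists.
Back-substitute for the Bézout coefficients:
1 = 9 − 2·4
1 = −2·13 + 3·9
1 = 3·22 − 5·13
1 = −5·123 + 28·22
So 22·(28) ≡ 1 (mod 123), giving 22⁻¹ ≡ 28.
x ≡ 22⁻¹·118 ≡ 28·118 ≡ 106 (mod 123).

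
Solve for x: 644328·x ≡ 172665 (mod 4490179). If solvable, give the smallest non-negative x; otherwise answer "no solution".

First find gcd(644328, 4490179):
4490179 = 6×644328 + 624211
644328 = 1×624211 + 20117
624211 = 31×20117 + 584
20117 = 34×584 + 261
584 = 2×261 + 62
261 = 4×62 + 13
62 = 4×13 + 10
13 = 1×10 + 3
10 = 3×3 + 1
3 = 3×1 + 0
gcd = 1, so a unique solution mod 4490179 exists.
Back-substitute for the Bézout coefficients:
1 = 10 − 3·3
1 = −3·13 + 4·10
1 = 4·62 − 19·13
1 = −19·261 + 80·62
1 = 80·584 − 179·261
1 = −179·20117 + 6166·584
1 = 6166·624211 − 191325·20117
1 = −191325·644328 + 197491·624211
1 = 197491·4490179 − 1376271·644328
So 644328·(-1376271) ≡ 1 (mod 4490179), giving 644328⁻¹ ≡ 3113908.
x ≡ 644328⁻¹·172665 ≡ 3113908·172665 ≡ 4401181 (mod 4490179).

4401181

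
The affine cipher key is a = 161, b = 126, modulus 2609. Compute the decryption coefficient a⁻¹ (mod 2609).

Apply the Euclidean algorithm to 2609 and 161:
2609 = 16*161 + 33
161 = 4*33 + 29
33 = 1*29 + 4
29 = 7*4 + 1
4 = 4*1 + 0
Since gcd(161, 2609) = 1, back-substitute to write 1 as a combination:
1 = 29 − 7·4
1 = −7·33 + 8·29
1 = 8·161 − 39·33
1 = −39·2609 + 632·161
So 161·632 ≡ 1 (mod 2609).

632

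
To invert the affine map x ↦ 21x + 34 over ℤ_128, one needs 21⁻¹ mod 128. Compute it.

Apply the Euclidean algorithm to 128 and 21:
128 = 6*21 + 2
21 = 10*2 + 1
2 = 2*1 + 0
The gcd is 1. Working backward:
1 = 21 − 10·2
1 = −10·128 + 61·21
So 21·61 ≡ 1 (mod 128).

61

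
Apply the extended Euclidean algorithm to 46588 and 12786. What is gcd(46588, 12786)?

Repeated division:
46588 = 3*12786 + 8230
12786 = 1*8230 + 4556
8230 = 1*4556 + 3674
4556 = 1*3674 + 882
3674 = 4*882 + 146
882 = 6*146 + 6
146 = 24*6 + 2
6 = 3*2 + 0
gcd(46588, 12786) = 2.
Back-substituting:
2 = 146 − 24·6
2 = −24·882 + 145·146
2 = 145·3674 − 604·882
2 = −604·4556 + 749·3674
2 = 749·8230 − 1353·4556
2 = −1353·12786 + 2102·8230
2 = 2102·46588 − 7659·12786
So 2 = (2102)·46588 + (-7659)·12786.

2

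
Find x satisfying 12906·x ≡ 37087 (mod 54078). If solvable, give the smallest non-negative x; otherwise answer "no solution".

no solution

gcd(12906, 54078):
54078 = 4*12906 + 2454
12906 = 5*2454 + 636
2454 = 3*636 + 546
636 = 1*546 + 90
546 = 6*90 + 6
90 = 15*6 + 0
gcd = 6, but 6 ∤ 37087, so the congruence has no solution.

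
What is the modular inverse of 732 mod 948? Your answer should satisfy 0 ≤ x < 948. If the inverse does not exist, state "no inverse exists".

no inverse exists

Compute gcd(732, 948):
948 = 1·732 + 216
732 = 3·216 + 84
216 = 2·84 + 48
84 = 1·48 + 36
48 = 1·36 + 12
36 = 3·12 + 0
gcd(732, 948) = 12 ≠ 1, so 732 has no multiplicative inverse modulo 948.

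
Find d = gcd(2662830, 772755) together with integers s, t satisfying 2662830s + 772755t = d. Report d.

15

Repeated division:
2662830 = 3*772755 + 344565
772755 = 2*344565 + 83625
344565 = 4*83625 + 10065
83625 = 8*10065 + 3105
10065 = 3*3105 + 750
3105 = 4*750 + 105
750 = 7*105 + 15
105 = 7*15 + 0
gcd(2662830, 772755) = 15.
Working backward:
15 = 750 − 7·105
15 = −7·3105 + 29·750
15 = 29·10065 − 94·3105
15 = −94·83625 + 781·10065
15 = 781·344565 − 3218·83625
15 = −3218·772755 + 7217·344565
15 = 7217·2662830 − 24869·772755
So 15 = (7217)·2662830 + (-24869)·772755.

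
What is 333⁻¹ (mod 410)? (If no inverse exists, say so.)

197

Apply the Euclidean algorithm to 410 and 333:
410 = 1*333 + 77
333 = 4*77 + 25
77 = 3*25 + 2
25 = 12*2 + 1
2 = 2*1 + 0
The gcd is 1. Working backward:
1 = 25 − 12·2
1 = −12·77 + 37·25
1 = 37·333 − 160·77
1 = −160·410 + 197·333
So 333·197 ≡ 1 (mod 410).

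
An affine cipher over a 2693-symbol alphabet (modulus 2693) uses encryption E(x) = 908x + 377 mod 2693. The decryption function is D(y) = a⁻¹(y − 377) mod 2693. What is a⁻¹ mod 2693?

2085

gcd(2693, 908) by repeated division:
2693 = 2·908 + 877
908 = 1·877 + 31
877 = 28·31 + 9
31 = 3·9 + 4
9 = 2·4 + 1
4 = 4·1 + 0
gcd = 1, so the inverse exists. Back-substitute:
1 = 9 − 2·4
1 = −2·31 + 7·9
1 = 7·877 − 198·31
1 = −198·908 + 205·877
1 = 205·2693 − 608·908
Thus 908·(-608) ≡ 1 (mod 2693); reducing, -608 mod 2693 = 2085.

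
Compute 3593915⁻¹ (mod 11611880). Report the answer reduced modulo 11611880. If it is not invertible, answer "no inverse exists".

Euclidean algorithm on 11611880, 3593915:
11611880 = 3×3593915 + 830135
3593915 = 4×830135 + 273375
830135 = 3×273375 + 10010
273375 = 27×10010 + 3105
10010 = 3×3105 + 695
3105 = 4×695 + 325
695 = 2×325 + 45
325 = 7×45 + 10
45 = 4×10 + 5
10 = 2×5 + 0
The gcd is 5, not 1, hence no inverse exists.

no inverse exists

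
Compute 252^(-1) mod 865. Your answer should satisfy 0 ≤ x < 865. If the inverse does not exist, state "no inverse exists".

Run Euclid on (865, 252):
865 = 3*252 + 109
252 = 2*109 + 34
109 = 3*34 + 7
34 = 4*7 + 6
7 = 1*6 + 1
6 = 6*1 + 0
Since gcd(252, 865) = 1, back-substitute to write 1 as a combination:
1 = 7 − 6
1 = −34 + 5·7
1 = 5·109 − 16·34
1 = −16·252 + 37·109
1 = 37·865 − 127·252
Hence 252⁻¹ ≡ -127 ≡ 738 (mod 865).

738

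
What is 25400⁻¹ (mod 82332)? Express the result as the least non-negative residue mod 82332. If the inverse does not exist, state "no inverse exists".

no inverse exists

Compute gcd(25400, 82332):
82332 = 3·25400 + 6132
25400 = 4·6132 + 872
6132 = 7·872 + 28
872 = 31·28 + 4
28 = 7·4 + 0
gcd(25400, 82332) = 4 ≠ 1, so 25400 has no multiplicative inverse modulo 82332.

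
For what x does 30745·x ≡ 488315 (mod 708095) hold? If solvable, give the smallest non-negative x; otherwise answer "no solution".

120331

First find gcd(30745, 708095):
708095 = 23*30745 + 960
30745 = 32*960 + 25
960 = 38*25 + 10
25 = 2*10 + 5
10 = 2*5 + 0
gcd = 5 and 5 | 488315, so solutions exist. Divide through by 5: 6149x ≡ 97663 (mod 141619).
Now find 6149⁻¹ mod 141619:
141619 = 23*6149 + 192
6149 = 32*192 + 5
192 = 38*5 + 2
5 = 2*2 + 1
2 = 2*1 + 0
Back-substitute:
1 = 5 − 2·2
1 = −2·192 + 77·5
1 = 77·6149 − 2466·192
1 = −2466·141619 + 56795·6149
So 6149⁻¹ ≡ 56795 (mod 141619).
Then x ≡ 56795·97663 ≡ 120331 (mod 141619); the smallest non-negative solution is x = 120331.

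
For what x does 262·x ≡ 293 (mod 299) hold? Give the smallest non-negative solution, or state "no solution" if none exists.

First find gcd(262, 299):
299 = 1·262 + 37
262 = 7·37 + 3
37 = 12·3 + 1
3 = 3·1 + 0
gcd = 1, so a unique solution mod 299 exists.
Back-substitute for the Bézout coefficients:
1 = 37 − 12·3
1 = −12·262 + 85·37
1 = 85·299 − 97·262
So 262·(-97) ≡ 1 (mod 299), giving 262⁻¹ ≡ 202.
x ≡ 262⁻¹·293 ≡ 202·293 ≡ 283 (mod 299).

283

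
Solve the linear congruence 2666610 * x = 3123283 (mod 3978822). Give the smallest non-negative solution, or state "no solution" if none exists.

gcd(2666610, 3978822):
3978822 = 1*2666610 + 1312212
2666610 = 2*1312212 + 42186
1312212 = 31*42186 + 4446
42186 = 9*4446 + 2172
4446 = 2*2172 + 102
2172 = 21*102 + 30
102 = 3*30 + 12
30 = 2*12 + 6
12 = 2*6 + 0
gcd = 6, but 6 ∤ 3123283, so the congruence has no solution.

no solution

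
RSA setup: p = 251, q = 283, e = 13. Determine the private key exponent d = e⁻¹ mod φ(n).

φ(n) = (p−1)(q−1) = 250·282 = 70500.
Need d with 13·d ≡ 1 (mod 70500). Apply the extended Euclidean algorithm:
70500 = 5423·13 + 1
13 = 13·1 + 0
Back-substitute:
1 = 70500 − 5423·13
So 13·(-5423) ≡ 1 (mod 70500), hence d ≡ -5423 ≡ 65077 (mod 70500).

65077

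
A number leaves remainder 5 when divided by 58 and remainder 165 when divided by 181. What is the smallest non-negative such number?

527

Write x = 5 + 58·k. Then 58·k ≡ 165 − 5 ≡ 160 (mod 181).
Need 58⁻¹ mod 181. Extended Euclid on (181, 58):
181 = 3*58 + 7
58 = 8*7 + 2
7 = 3*2 + 1
2 = 2*1 + 0
Back-substitute:
1 = 7 − 3·2
1 = −3·58 + 25·7
1 = 25·181 − 78·58
58⁻¹ ≡ 103 (mod 181), so k ≡ 103·160 ≡ 9 (mod 181).
x = 5 + 58·9 = 527.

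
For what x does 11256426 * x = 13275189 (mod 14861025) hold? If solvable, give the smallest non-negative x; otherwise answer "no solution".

First find gcd(11256426, 14861025):
14861025 = 1×11256426 + 3604599
11256426 = 3×3604599 + 442629
3604599 = 8×442629 + 63567
442629 = 6×63567 + 61227
63567 = 1×61227 + 2340
61227 = 26×2340 + 387
2340 = 6×387 + 18
387 = 21×18 + 9
18 = 2×9 + 0
gcd = 9 and 9 | 13275189, so solutions exist. Divide through by 9: 1250714x ≡ 1475021 (mod 1651225).
Now find 1250714⁻¹ mod 1651225:
1651225 = 1*1250714 + 400511
1250714 = 3*400511 + 49181
400511 = 8*49181 + 7063
49181 = 6*7063 + 6803
7063 = 1*6803 + 260
6803 = 26*260 + 43
260 = 6*43 + 2
43 = 21*2 + 1
2 = 2*1 + 0
Back-substitute:
1 = 43 − 21·2
1 = −21·260 + 127·43
1 = 127·6803 − 3323·260
1 = −3323·7063 + 3450·6803
1 = 3450·49181 − 24023·7063
1 = −24023·400511 + 195634·49181
1 = 195634·1250714 − 610925·400511
1 = −610925·1651225 + 806559·1250714
So 1250714⁻¹ ≡ 806559 (mod 1651225).
Then x ≡ 806559·1475021 ≡ 362489 (mod 1651225); the smallest non-negative solution is x = 362489.

362489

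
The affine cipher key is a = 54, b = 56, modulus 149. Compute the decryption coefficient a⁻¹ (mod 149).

Apply the Euclidean algorithm to 149 and 54:
149 = 2*54 + 41
54 = 1*41 + 13
41 = 3*13 + 2
13 = 6*2 + 1
2 = 2*1 + 0
Since gcd(54, 149) = 1, back-substitute to write 1 as a combination:
1 = 13 − 6·2
1 = −6·41 + 19·13
1 = 19·54 − 25·41
1 = −25·149 + 69·54
So 54·69 ≡ 1 (mod 149).

69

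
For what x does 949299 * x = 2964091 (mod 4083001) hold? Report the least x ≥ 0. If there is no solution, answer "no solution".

First find gcd(949299, 4083001):
4083001 = 4*949299 + 285805
949299 = 3*285805 + 91884
285805 = 3*91884 + 10153
91884 = 9*10153 + 507
10153 = 20*507 + 13
507 = 39*13 + 0
gcd = 13 and 13 | 2964091, so solutions exist. Divide through by 13: 73023x ≡ 228007 (mod 314077).
Now find 73023⁻¹ mod 314077:
314077 = 4·73023 + 21985
73023 = 3·21985 + 7068
21985 = 3·7068 + 781
7068 = 9·781 + 39
781 = 20·39 + 1
39 = 39·1 + 0
Back-substitute:
1 = 781 − 20·39
1 = −20·7068 + 181·781
1 = 181·21985 − 563·7068
1 = −563·73023 + 1870·21985
1 = 1870·314077 − 8043·73023
So 73023·(-8043) ≡ 1 (mod 314077), i.e. 73023⁻¹ ≡ 306034.
Then x ≡ 306034·228007 ≡ 35302 (mod 314077); the smallest non-negative solution is x = 35302.

35302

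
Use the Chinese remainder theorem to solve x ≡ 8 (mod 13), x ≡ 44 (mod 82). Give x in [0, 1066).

372

Write x = 8 + 13·k. Then 13·k ≡ 44 − 8 ≡ 36 (mod 82).
Need 13⁻¹ mod 82. Extended Euclid on (82, 13):
82 = 6·13 + 4
13 = 3·4 + 1
4 = 4·1 + 0
Back-substitute:
1 = 13 − 3·4
1 = −3·82 + 19·13
13⁻¹ ≡ 19 (mod 82), so k ≡ 19·36 ≡ 28 (mod 82).
x = 8 + 13·28 = 372.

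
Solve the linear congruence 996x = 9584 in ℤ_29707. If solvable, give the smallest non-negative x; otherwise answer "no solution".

4066

First find gcd(996, 29707):
29707 = 29*996 + 823
996 = 1*823 + 173
823 = 4*173 + 131
173 = 1*131 + 42
131 = 3*42 + 5
42 = 8*5 + 2
5 = 2*2 + 1
2 = 2*1 + 0
gcd = 1, so a unique solution mod 29707 exists.
Back-substitute for the Bézout coefficients:
1 = 5 − 2·2
1 = −2·42 + 17·5
1 = 17·131 − 53·42
1 = −53·173 + 70·131
1 = 70·823 − 333·173
1 = −333·996 + 403·823
1 = 403·29707 − 12020·996
So 996·(-12020) ≡ 1 (mod 29707), giving 996⁻¹ ≡ 17687.
x ≡ 996⁻¹·9584 ≡ 17687·9584 ≡ 4066 (mod 29707).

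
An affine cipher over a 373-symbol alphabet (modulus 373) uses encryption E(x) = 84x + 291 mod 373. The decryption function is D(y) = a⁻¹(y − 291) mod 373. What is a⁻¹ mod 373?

262

Extended Euclidean algorithm:
373 = 4*84 + 37
84 = 2*37 + 10
37 = 3*10 + 7
10 = 1*7 + 3
7 = 2*3 + 1
3 = 3*1 + 0
The gcd is 1. Working backward:
1 = 7 − 2·3
1 = −2·10 + 3·7
1 = 3·37 − 11·10
1 = −11·84 + 25·37
1 = 25·373 − 111·84
Thus 84·(-111) ≡ 1 (mod 373); reducing, -111 mod 373 = 262.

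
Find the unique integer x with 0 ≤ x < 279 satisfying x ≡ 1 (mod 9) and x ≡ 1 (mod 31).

1

Write x = 1 + 9·k. Then 9·k ≡ 1 − 1 ≡ 0 (mod 31).
Need 9⁻¹ mod 31. Extended Euclid on (31, 9):
31 = 3·9 + 4
9 = 2·4 + 1
4 = 4·1 + 0
Back-substitute:
1 = 9 − 2·4
1 = −2·31 + 7·9
9⁻¹ ≡ 7 (mod 31), so k ≡ 7·0 ≡ 0 (mod 31).
x = 1 + 9·0 = 1.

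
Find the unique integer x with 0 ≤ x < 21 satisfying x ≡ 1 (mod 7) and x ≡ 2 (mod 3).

8

Write x = 1 + 7·k. Then 7·k ≡ 2 − 1 ≡ 1 (mod 3).
Need 7⁻¹ mod 3. Extended Euclid on (3, 1):
3 = 3*1 + 0
7⁻¹ ≡ 1 (mod 3), so k ≡ 1·1 ≡ 1 (mod 3).
x = 1 + 7·1 = 8.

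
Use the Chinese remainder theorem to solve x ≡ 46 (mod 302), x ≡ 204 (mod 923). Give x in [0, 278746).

40816

Write x = 46 + 302·k. Then 302·k ≡ 204 − 46 ≡ 158 (mod 923).
Need 302⁻¹ mod 923. Extended Euclid on (923, 302):
923 = 3*302 + 17
302 = 17*17 + 13
17 = 1*13 + 4
13 = 3*4 + 1
4 = 4*1 + 0
Back-substitute:
1 = 13 − 3·4
1 = −3·17 + 4·13
1 = 4·302 − 71·17
1 = −71·923 + 217·302
302⁻¹ ≡ 217 (mod 923), so k ≡ 217·158 ≡ 135 (mod 923).
x = 46 + 302·135 = 40816.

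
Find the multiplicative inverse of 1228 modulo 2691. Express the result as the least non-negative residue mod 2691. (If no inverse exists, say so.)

1168

gcd(2691, 1228) by repeated division:
2691 = 2·1228 + 235
1228 = 5·235 + 53
235 = 4·53 + 23
53 = 2·23 + 7
23 = 3·7 + 2
7 = 3·2 + 1
2 = 2·1 + 0
Since gcd(1228, 2691) = 1, back-substitute to write 1 as a combination:
1 = 7 − 3·2
1 = −3·23 + 10·7
1 = 10·53 − 23·23
1 = −23·235 + 102·53
1 = 102·1228 − 533·235
1 = −533·2691 + 1168·1228
So 1228·1168 ≡ 1 (mod 2691).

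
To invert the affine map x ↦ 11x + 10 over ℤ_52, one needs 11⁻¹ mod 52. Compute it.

19

Extended Euclidean algorithm:
52 = 4*11 + 8
11 = 1*8 + 3
8 = 2*3 + 2
3 = 1*2 + 1
2 = 2*1 + 0
gcd = 1, so the inverse exists. Back-substitute:
1 = 3 − 2
1 = −8 + 3·3
1 = 3·11 − 4·8
1 = −4·52 + 19·11
So 11·19 ≡ 1 (mod 52).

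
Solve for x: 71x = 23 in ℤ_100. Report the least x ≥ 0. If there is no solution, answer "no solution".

13

First find gcd(71, 100):
100 = 1×71 + 29
71 = 2×29 + 13
29 = 2×13 + 3
13 = 4×3 + 1
3 = 3×1 + 0
gcd = 1, so a unique solution mod 100 exists.
Back-substitute for the Bézout coefficients:
1 = 13 − 4·3
1 = −4·29 + 9·13
1 = 9·71 − 22·29
1 = −22·100 + 31·71
So 71·(31) ≡ 1 (mod 100), giving 71⁻¹ ≡ 31.
x ≡ 71⁻¹·23 ≡ 31·23 ≡ 13 (mod 100).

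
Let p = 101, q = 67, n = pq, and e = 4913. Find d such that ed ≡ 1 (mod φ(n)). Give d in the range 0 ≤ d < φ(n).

6377

φ(n) = (p−1)(q−1) = 100·66 = 6600.
Need d with 4913·d ≡ 1 (mod 6600). Apply the extended Euclidean algorithm:
6600 = 1·4913 + 1687
4913 = 2·1687 + 1539
1687 = 1·1539 + 148
1539 = 10·148 + 59
148 = 2·59 + 30
59 = 1·30 + 29
30 = 1·29 + 1
29 = 29·1 + 0
Back-substitute:
1 = 30 − 29
1 = −59 + 2·30
1 = 2·148 − 5·59
1 = −5·1539 + 52·148
1 = 52·1687 − 57·1539
1 = −57·4913 + 166·1687
1 = 166·6600 − 223·4913
So 4913·(-223) ≡ 1 (mod 6600), hence d ≡ -223 ≡ 6377 (mod 6600).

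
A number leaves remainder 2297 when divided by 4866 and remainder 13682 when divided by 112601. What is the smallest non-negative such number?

Write x = 2297 + 4866·k. Then 4866·k ≡ 13682 − 2297 ≡ 11385 (mod 112601).
Need 4866⁻¹ mod 112601. Extended Euclid on (112601, 4866):
112601 = 23·4866 + 683
4866 = 7·683 + 85
683 = 8·85 + 3
85 = 28·3 + 1
3 = 3·1 + 0
Back-substitute:
1 = 85 − 28·3
1 = −28·683 + 225·85
1 = 225·4866 − 1603·683
1 = −1603·112601 + 37094·4866
4866⁻¹ ≡ 37094 (mod 112601), so k ≡ 37094·11385 ≡ 61440 (mod 112601).
x = 2297 + 4866·61440 = 298969337.

298969337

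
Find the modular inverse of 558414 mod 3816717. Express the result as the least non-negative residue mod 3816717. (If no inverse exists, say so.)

no inverse exists

Euclidean algorithm on 3816717, 558414:
3816717 = 6*558414 + 466233
558414 = 1*466233 + 92181
466233 = 5*92181 + 5328
92181 = 17*5328 + 1605
5328 = 3*1605 + 513
1605 = 3*513 + 66
513 = 7*66 + 51
66 = 1*51 + 15
51 = 3*15 + 6
15 = 2*6 + 3
6 = 2*3 + 0
gcd(558414, 3816717) = 3 ≠ 1, so 558414 has no multiplicative inverse modulo 3816717.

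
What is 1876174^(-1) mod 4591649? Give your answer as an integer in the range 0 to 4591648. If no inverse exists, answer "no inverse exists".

gcd(4591649, 1876174) by repeated division:
4591649 = 2*1876174 + 839301
1876174 = 2*839301 + 197572
839301 = 4*197572 + 49013
197572 = 4*49013 + 1520
49013 = 32*1520 + 373
1520 = 4*373 + 28
373 = 13*28 + 9
28 = 3*9 + 1
9 = 9*1 + 0
Since gcd(1876174, 4591649) = 1, back-substitute to write 1 as a combination:
1 = 28 − 3·9
1 = −3·373 + 40·28
1 = 40·1520 − 163·373
1 = −163·49013 + 5256·1520
1 = 5256·197572 − 21187·49013
1 = −21187·839301 + 90004·197572
1 = 90004·1876174 − 201195·839301
1 = −201195·4591649 + 492394·1876174
So 1876174·492394 ≡ 1 (mod 4591649).

492394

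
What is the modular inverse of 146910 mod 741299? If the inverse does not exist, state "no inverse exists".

Apply the Euclidean algorithm to 741299 and 146910:
741299 = 5·146910 + 6749
146910 = 21·6749 + 5181
6749 = 1·5181 + 1568
5181 = 3·1568 + 477
1568 = 3·477 + 137
477 = 3·137 + 66
137 = 2·66 + 5
66 = 13·5 + 1
5 = 5·1 + 0
Since gcd(146910, 741299) = 1, back-substitute to write 1 as a combination:
1 = 66 − 13·5
1 = −13·137 + 27·66
1 = 27·477 − 94·137
1 = −94·1568 + 309·477
1 = 309·5181 − 1021·1568
1 = −1021·6749 + 1330·5181
1 = 1330·146910 − 28951·6749
1 = −28951·741299 + 146085·146910
So 146910·146085 ≡ 1 (mod 741299).

146085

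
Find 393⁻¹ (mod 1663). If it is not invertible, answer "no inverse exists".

gcd(1663, 393) by repeated division:
1663 = 4×393 + 91
393 = 4×91 + 29
91 = 3×29 + 4
29 = 7×4 + 1
4 = 4×1 + 0
gcd = 1, so the inverse exists. Back-substitute:
1 = 29 − 7·4
1 = −7·91 + 22·29
1 = 22·393 − 95·91
1 = −95·1663 + 402·393
So 393·402 ≡ 1 (mod 1663).

402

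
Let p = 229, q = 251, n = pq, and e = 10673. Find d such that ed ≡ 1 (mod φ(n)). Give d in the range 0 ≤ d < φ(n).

737

φ(n) = (p−1)(q−1) = 228·250 = 57000.
Need d with 10673·d ≡ 1 (mod 57000). Apply the extended Euclidean algorithm:
57000 = 5×10673 + 3635
10673 = 2×3635 + 3403
3635 = 1×3403 + 232
3403 = 14×232 + 155
232 = 1×155 + 77
155 = 2×77 + 1
77 = 77×1 + 0
Back-substitute:
1 = 155 − 2·77
1 = −2·232 + 3·155
1 = 3·3403 − 44·232
1 = −44·3635 + 47·3403
1 = 47·10673 − 138·3635
1 = −138·57000 + 737·10673
So 10673·737 ≡ 1 (mod 57000), hence d = 737.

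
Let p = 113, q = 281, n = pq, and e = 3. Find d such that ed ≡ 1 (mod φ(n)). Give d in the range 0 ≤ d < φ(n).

20907

φ(n) = (p−1)(q−1) = 112·280 = 31360.
Need d with 3·d ≡ 1 (mod 31360). Apply the extended Euclidean algorithm:
31360 = 10453×3 + 1
3 = 3×1 + 0
Back-substitute:
1 = 31360 − 10453·3
So 3·(-10453) ≡ 1 (mod 31360), hence d ≡ -10453 ≡ 20907 (mod 31360).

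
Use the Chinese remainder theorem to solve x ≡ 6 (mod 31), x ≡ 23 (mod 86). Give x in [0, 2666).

Write x = 6 + 31·k. Then 31·k ≡ 23 − 6 ≡ 17 (mod 86).
Need 31⁻¹ mod 86. Extended Euclid on (86, 31):
86 = 2×31 + 24
31 = 1×24 + 7
24 = 3×7 + 3
7 = 2×3 + 1
3 = 3×1 + 0
Back-substitute:
1 = 7 − 2·3
1 = −2·24 + 7·7
1 = 7·31 − 9·24
1 = −9·86 + 25·31
31⁻¹ ≡ 25 (mod 86), so k ≡ 25·17 ≡ 81 (mod 86).
x = 6 + 31·81 = 2517.

2517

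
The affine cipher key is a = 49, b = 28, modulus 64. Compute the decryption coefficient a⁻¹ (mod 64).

17

Run Euclid on (64, 49):
64 = 1*49 + 15
49 = 3*15 + 4
15 = 3*4 + 3
4 = 1*3 + 1
3 = 3*1 + 0
Since gcd(49, 64) = 1, back-substitute to write 1 as a combination:
1 = 4 − 3
1 = −15 + 4·4
1 = 4·49 − 13·15
1 = −13·64 + 17·49
So 49·17 ≡ 1 (mod 64).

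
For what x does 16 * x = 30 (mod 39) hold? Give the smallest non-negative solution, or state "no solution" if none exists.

First find gcd(16, 39):
39 = 2*16 + 7
16 = 2*7 + 2
7 = 3*2 + 1
2 = 2*1 + 0
gcd = 1, so a unique solution mod 39 exists.
Back-substitute for the Bézout coefficients:
1 = 7 − 3·2
1 = −3·16 + 7·7
1 = 7·39 − 17·16
So 16·(-17) ≡ 1 (mod 39), giving 16⁻¹ ≡ 22.
x ≡ 16⁻¹·30 ≡ 22·30 ≡ 36 (mod 39).

36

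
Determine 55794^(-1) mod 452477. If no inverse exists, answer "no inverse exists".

Run Euclid on (452477, 55794):
452477 = 8·55794 + 6125
55794 = 9·6125 + 669
6125 = 9·669 + 104
669 = 6·104 + 45
104 = 2·45 + 14
45 = 3·14 + 3
14 = 4·3 + 2
3 = 1·2 + 1
2 = 2·1 + 0
The gcd is 1. Working backward:
1 = 3 − 2
1 = −14 + 5·3
1 = 5·45 − 16·14
1 = −16·104 + 37·45
1 = 37·669 − 238·104
1 = −238·6125 + 2179·669
1 = 2179·55794 − 19849·6125
1 = −19849·452477 + 160971·55794
So 55794·160971 ≡ 1 (mod 452477).

160971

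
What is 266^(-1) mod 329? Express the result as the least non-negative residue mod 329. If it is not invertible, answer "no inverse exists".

Compute gcd(266, 329):
329 = 1*266 + 63
266 = 4*63 + 14
63 = 4*14 + 7
14 = 2*7 + 0
Since gcd = 7 > 1, 266 is not a unit mod 329.

no inverse exists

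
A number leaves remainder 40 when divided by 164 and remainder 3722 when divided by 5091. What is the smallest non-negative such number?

Write x = 40 + 164·k. Then 164·k ≡ 3722 − 40 ≡ 3682 (mod 5091).
Need 164⁻¹ mod 5091. Extended Euclid on (5091, 164):
5091 = 31·164 + 7
164 = 23·7 + 3
7 = 2·3 + 1
3 = 3·1 + 0
Back-substitute:
1 = 7 − 2·3
1 = −2·164 + 47·7
1 = 47·5091 − 1459·164
164⁻¹ ≡ 3632 (mod 5091), so k ≡ 3632·3682 ≡ 4058 (mod 5091).
x = 40 + 164·4058 = 665552.

665552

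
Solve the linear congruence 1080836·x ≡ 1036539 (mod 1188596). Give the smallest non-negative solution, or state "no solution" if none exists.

gcd(1080836, 1188596):
1188596 = 1×1080836 + 107760
1080836 = 10×107760 + 3236
107760 = 33×3236 + 972
3236 = 3×972 + 320
972 = 3×320 + 12
320 = 26×12 + 8
12 = 1×8 + 4
8 = 2×4 + 0
gcd = 4, but 4 ∤ 1036539, so the congruence has no solution.

no solution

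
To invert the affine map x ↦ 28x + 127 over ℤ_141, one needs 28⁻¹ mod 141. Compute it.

136

Extended Euclidean algorithm:
141 = 5×28 + 1
28 = 28×1 + 0
The gcd is 1. Working backward:
1 = 141 − 5·28
Thus 28·(-5) ≡ 1 (mod 141); reducing, -5 mod 141 = 136.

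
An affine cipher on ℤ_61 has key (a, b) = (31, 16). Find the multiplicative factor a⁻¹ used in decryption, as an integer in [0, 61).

gcd(61, 31) by repeated division:
61 = 1*31 + 30
31 = 1*30 + 1
30 = 30*1 + 0
The gcd is 1. Working backward:
1 = 31 − 30
1 = −61 + 2·31
So 31·2 ≡ 1 (mod 61).

2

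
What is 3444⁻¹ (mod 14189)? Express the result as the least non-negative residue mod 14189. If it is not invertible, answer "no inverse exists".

Euclidean algorithm on 14189, 3444:
14189 = 4*3444 + 413
3444 = 8*413 + 140
413 = 2*140 + 133
140 = 1*133 + 7
133 = 19*7 + 0
gcd(3444, 14189) = 7 ≠ 1, so 3444 has no multiplicative inverse modulo 14189.

no inverse exists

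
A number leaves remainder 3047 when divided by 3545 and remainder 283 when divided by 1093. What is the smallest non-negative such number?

Write x = 3047 + 3545·k. Then 3545·k ≡ 283 − 3047 ≡ 515 (mod 1093).
Need 3545⁻¹ mod 1093. Extended Euclid on (1093, 266):
1093 = 4×266 + 29
266 = 9×29 + 5
29 = 5×5 + 4
5 = 1×4 + 1
4 = 4×1 + 0
Back-substitute:
1 = 5 − 4
1 = −29 + 6·5
1 = 6·266 − 55·29
1 = −55·1093 + 226·266
3545⁻¹ ≡ 226 (mod 1093), so k ≡ 226·515 ≡ 532 (mod 1093).
x = 3047 + 3545·532 = 1888987.

1888987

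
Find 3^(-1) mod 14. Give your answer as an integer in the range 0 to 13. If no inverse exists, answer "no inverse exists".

5

Apply the Euclidean algorithm to 14 and 3:
14 = 4·3 + 2
3 = 1·2 + 1
2 = 2·1 + 0
Since gcd(3, 14) = 1, back-substitute to write 1 as a combination:
1 = 3 − 2
1 = −14 + 5·3
So 3·5 ≡ 1 (mod 14).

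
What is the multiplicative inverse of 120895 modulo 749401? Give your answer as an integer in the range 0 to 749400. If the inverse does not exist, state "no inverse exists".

gcd(749401, 120895) by repeated division:
749401 = 6×120895 + 24031
120895 = 5×24031 + 740
24031 = 32×740 + 351
740 = 2×351 + 38
351 = 9×38 + 9
38 = 4×9 + 2
9 = 4×2 + 1
2 = 2×1 + 0
gcd = 1, so the inverse exists. Back-substitute:
1 = 9 − 4·2
1 = −4·38 + 17·9
1 = 17·351 − 157·38
1 = −157·740 + 331·351
1 = 331·24031 − 10749·740
1 = −10749·120895 + 54076·24031
1 = 54076·749401 − 335205·120895
Hence 120895⁻¹ ≡ -335205 ≡ 414196 (mod 749401).

414196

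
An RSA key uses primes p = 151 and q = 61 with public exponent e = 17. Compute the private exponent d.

φ(n) = (p−1)(q−1) = 150·60 = 9000.
Need d with 17·d ≡ 1 (mod 9000). Apply the extended Euclidean algorithm:
9000 = 529×17 + 7
17 = 2×7 + 3
7 = 2×3 + 1
3 = 3×1 + 0
Back-substitute:
1 = 7 − 2·3
1 = −2·17 + 5·7
1 = 5·9000 − 2647·17
So 17·(-2647) ≡ 1 (mod 9000), hence d ≡ -2647 ≡ 6353 (mod 9000).

6353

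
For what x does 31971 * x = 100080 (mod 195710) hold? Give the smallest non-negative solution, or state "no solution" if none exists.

First find gcd(31971, 195710):
195710 = 6*31971 + 3884
31971 = 8*3884 + 899
3884 = 4*899 + 288
899 = 3*288 + 35
288 = 8*35 + 8
35 = 4*8 + 3
8 = 2*3 + 2
3 = 1*2 + 1
2 = 2*1 + 0
gcd = 1, so a unique solution mod 195710 exists.
Back-substitute for the Bézout coefficients:
1 = 3 − 2
1 = −8 + 3·3
1 = 3·35 − 13·8
1 = −13·288 + 107·35
1 = 107·899 − 334·288
1 = −334·3884 + 1443·899
1 = 1443·31971 − 11878·3884
1 = −11878·195710 + 72711·31971
So 31971·(72711) ≡ 1 (mod 195710), giving 31971⁻¹ ≡ 72711.
x ≡ 31971⁻¹·100080 ≡ 72711·100080 ≡ 27660 (mod 195710).

27660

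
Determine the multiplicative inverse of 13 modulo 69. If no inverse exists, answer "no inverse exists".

16

Run Euclid on (69, 13):
69 = 5*13 + 4
13 = 3*4 + 1
4 = 4*1 + 0
gcd = 1, so the inverse exists. Back-substitute:
1 = 13 − 3·4
1 = −3·69 + 16·13
So 13·16 ≡ 1 (mod 69).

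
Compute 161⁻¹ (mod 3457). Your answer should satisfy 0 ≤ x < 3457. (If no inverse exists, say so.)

Run Euclid on (3457, 161):
3457 = 21*161 + 76
161 = 2*76 + 9
76 = 8*9 + 4
9 = 2*4 + 1
4 = 4*1 + 0
The gcd is 1. Working backward:
1 = 9 − 2·4
1 = −2·76 + 17·9
1 = 17·161 − 36·76
1 = −36·3457 + 773·161
So 161·773 ≡ 1 (mod 3457).

773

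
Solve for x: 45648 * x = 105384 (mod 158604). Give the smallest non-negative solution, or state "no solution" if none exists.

First find gcd(45648, 158604):
158604 = 3*45648 + 21660
45648 = 2*21660 + 2328
21660 = 9*2328 + 708
2328 = 3*708 + 204
708 = 3*204 + 96
204 = 2*96 + 12
96 = 8*12 + 0
gcd = 12 and 12 | 105384, so solutions exist. Divide through by 12: 3804x ≡ 8782 (mod 13217).
Now find 3804⁻¹ mod 13217:
13217 = 3·3804 + 1805
3804 = 2·1805 + 194
1805 = 9·194 + 59
194 = 3·59 + 17
59 = 3·17 + 8
17 = 2·8 + 1
8 = 8·1 + 0
Back-substitute:
1 = 17 − 2·8
1 = −2·59 + 7·17
1 = 7·194 − 23·59
1 = −23·1805 + 214·194
1 = 214·3804 − 451·1805
1 = −451·13217 + 1567·3804
So 3804⁻¹ ≡ 1567 (mod 13217).
Then x ≡ 1567·8782 ≡ 2497 (mod 13217); the smallest non-negative solution is x = 2497.

2497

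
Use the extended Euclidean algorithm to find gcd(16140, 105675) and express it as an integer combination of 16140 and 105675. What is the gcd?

Apply Euclid's algorithm to 105675 and 16140:
105675 = 6×16140 + 8835
16140 = 1×8835 + 7305
8835 = 1×7305 + 1530
7305 = 4×1530 + 1185
1530 = 1×1185 + 345
1185 = 3×345 + 150
345 = 2×150 + 45
150 = 3×45 + 15
45 = 3×15 + 0
gcd(16140, 105675) = 15.
Back-substituting:
15 = 150 − 3·45
15 = −3·345 + 7·150
15 = 7·1185 − 24·345
15 = −24·1530 + 31·1185
15 = 31·7305 − 148·1530
15 = −148·8835 + 179·7305
15 = 179·16140 − 327·8835
15 = −327·105675 + 2141·16140
So 15 = (-327)·105675 + (2141)·16140.

15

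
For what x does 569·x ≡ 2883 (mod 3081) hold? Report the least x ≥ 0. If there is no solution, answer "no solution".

First find gcd(569, 3081):
3081 = 5×569 + 236
569 = 2×236 + 97
236 = 2×97 + 42
97 = 2×42 + 13
42 = 3×13 + 3
13 = 4×3 + 1
3 = 3×1 + 0
gcd = 1, so a unique solution mod 3081 exists.
Back-substitute for the Bézout coefficients:
1 = 13 − 4·3
1 = −4·42 + 13·13
1 = 13·97 − 30·42
1 = −30·236 + 73·97
1 = 73·569 − 176·236
1 = −176·3081 + 953·569
So 569·(953) ≡ 1 (mod 3081), giving 569⁻¹ ≡ 953.
x ≡ 569⁻¹·2883 ≡ 953·2883 ≡ 2328 (mod 3081).

2328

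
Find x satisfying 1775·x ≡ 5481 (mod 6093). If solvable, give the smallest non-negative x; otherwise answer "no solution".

First find gcd(1775, 6093):
6093 = 3×1775 + 768
1775 = 2×768 + 239
768 = 3×239 + 51
239 = 4×51 + 35
51 = 1×35 + 16
35 = 2×16 + 3
16 = 5×3 + 1
3 = 3×1 + 0
gcd = 1, so a unique solution mod 6093 exists.
Back-substitute for the Bézout coefficients:
1 = 16 − 5·3
1 = −5·35 + 11·16
1 = 11·51 − 16·35
1 = −16·239 + 75·51
1 = 75·768 − 241·239
1 = −241·1775 + 557·768
1 = 557·6093 − 1912·1775
So 1775·(-1912) ≡ 1 (mod 6093), giving 1775⁻¹ ≡ 4181.
x ≡ 1775⁻¹·5481 ≡ 4181·5481 ≡ 288 (mod 6093).

288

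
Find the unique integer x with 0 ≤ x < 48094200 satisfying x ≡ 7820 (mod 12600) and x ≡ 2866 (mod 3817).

Write x = 7820 + 12600·k. Then 12600·k ≡ 2866 − 7820 ≡ 2680 (mod 3817).
Need 12600⁻¹ mod 3817. Extended Euclid on (3817, 1149):
3817 = 3×1149 + 370
1149 = 3×370 + 39
370 = 9×39 + 19
39 = 2×19 + 1
19 = 19×1 + 0
Back-substitute:
1 = 39 − 2·19
1 = −2·370 + 19·39
1 = 19·1149 − 59·370
1 = −59·3817 + 196·1149
12600⁻¹ ≡ 196 (mod 3817), so k ≡ 196·2680 ≡ 2351 (mod 3817).
x = 7820 + 12600·2351 = 29630420.

29630420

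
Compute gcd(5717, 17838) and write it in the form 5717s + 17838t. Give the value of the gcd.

Apply Euclid's algorithm to 17838 and 5717:
17838 = 3·5717 + 687
5717 = 8·687 + 221
687 = 3·221 + 24
221 = 9·24 + 5
24 = 4·5 + 4
5 = 1·4 + 1
4 = 4·1 + 0
gcd(5717, 17838) = 1.
Working backward:
1 = 5 − 4
1 = −24 + 5·5
1 = 5·221 − 46·24
1 = −46·687 + 143·221
1 = 143·5717 − 1190·687
1 = −1190·17838 + 3713·5717
So 1 = (-1190)·17838 + (3713)·5717.

1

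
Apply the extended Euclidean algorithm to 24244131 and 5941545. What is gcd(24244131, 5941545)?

3

Euclidean algorithm:
24244131 = 4·5941545 + 477951
5941545 = 12·477951 + 206133
477951 = 2·206133 + 65685
206133 = 3·65685 + 9078
65685 = 7·9078 + 2139
9078 = 4·2139 + 522
2139 = 4·522 + 51
522 = 10·51 + 12
51 = 4·12 + 3
12 = 4·3 + 0
gcd(24244131, 5941545) = 3.
Back-substituting:
3 = 51 − 4·12
3 = −4·522 + 41·51
3 = 41·2139 − 168·522
3 = −168·9078 + 713·2139
3 = 713·65685 − 5159·9078
3 = −5159·206133 + 16190·65685
3 = 16190·477951 − 37539·206133
3 = −37539·5941545 + 466658·477951
3 = 466658·24244131 − 1904171·5941545
So 3 = (466658)·24244131 + (-1904171)·5941545.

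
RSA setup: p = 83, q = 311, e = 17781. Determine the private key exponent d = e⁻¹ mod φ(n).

φ(n) = (p−1)(q−1) = 82·310 = 25420.
Need d with 17781·d ≡ 1 (mod 25420). Apply the extended Euclidean algorithm:
25420 = 1*17781 + 7639
17781 = 2*7639 + 2503
7639 = 3*2503 + 130
2503 = 19*130 + 33
130 = 3*33 + 31
33 = 1*31 + 2
31 = 15*2 + 1
2 = 2*1 + 0
Back-substitute:
1 = 31 − 15·2
1 = −15·33 + 16·31
1 = 16·130 − 63·33
1 = −63·2503 + 1213·130
1 = 1213·7639 − 3702·2503
1 = −3702·17781 + 8617·7639
1 = 8617·25420 − 12319·17781
So 17781·(-12319) ≡ 1 (mod 25420), hence d ≡ -12319 ≡ 13101 (mod 25420).

13101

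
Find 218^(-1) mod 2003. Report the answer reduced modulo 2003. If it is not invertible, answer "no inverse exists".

928

gcd(2003, 218) by repeated division:
2003 = 9·218 + 41
218 = 5·41 + 13
41 = 3·13 + 2
13 = 6·2 + 1
2 = 2·1 + 0
The gcd is 1. Working backward:
1 = 13 − 6·2
1 = −6·41 + 19·13
1 = 19·218 − 101·41
1 = −101·2003 + 928·218
So 218·928 ≡ 1 (mod 2003).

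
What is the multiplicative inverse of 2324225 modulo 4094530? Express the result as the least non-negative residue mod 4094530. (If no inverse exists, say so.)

no inverse exists

Compute gcd(2324225, 4094530):
4094530 = 1·2324225 + 1770305
2324225 = 1·1770305 + 553920
1770305 = 3·553920 + 108545
553920 = 5·108545 + 11195
108545 = 9·11195 + 7790
11195 = 1·7790 + 3405
7790 = 2·3405 + 980
3405 = 3·980 + 465
980 = 2·465 + 50
465 = 9·50 + 15
50 = 3·15 + 5
15 = 3·5 + 0
gcd(2324225, 4094530) = 5 ≠ 1, so 2324225 has no multiplicative inverse modulo 4094530.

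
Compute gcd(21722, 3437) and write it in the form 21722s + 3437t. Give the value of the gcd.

1

Apply Euclid's algorithm to 21722 and 3437:
21722 = 6*3437 + 1100
3437 = 3*1100 + 137
1100 = 8*137 + 4
137 = 34*4 + 1
4 = 4*1 + 0
gcd(21722, 3437) = 1.
Working backward:
1 = 137 − 34·4
1 = −34·1100 + 273·137
1 = 273·3437 − 853·1100
1 = −853·21722 + 5391·3437
So 1 = (-853)·21722 + (5391)·3437.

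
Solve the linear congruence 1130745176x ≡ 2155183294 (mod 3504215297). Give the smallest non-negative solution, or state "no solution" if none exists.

First find gcd(1130745176, 3504215297):
3504215297 = 3×1130745176 + 111979769
1130745176 = 10×111979769 + 10947486
111979769 = 10×10947486 + 2504909
10947486 = 4×2504909 + 927850
2504909 = 2×927850 + 649209
927850 = 1×649209 + 278641
649209 = 2×278641 + 91927
278641 = 3×91927 + 2860
91927 = 32×2860 + 407
2860 = 7×407 + 11
407 = 37×11 + 0
gcd = 11 and 11 | 2155183294, so solutions exist. Divide through by 11: 102795016x ≡ 195925754 (mod 318565027).
Now find 102795016⁻¹ mod 318565027:
318565027 = 3·102795016 + 10179979
102795016 = 10·10179979 + 995226
10179979 = 10·995226 + 227719
995226 = 4·227719 + 84350
227719 = 2·84350 + 59019
84350 = 1·59019 + 25331
59019 = 2·25331 + 8357
25331 = 3·8357 + 260
8357 = 32·260 + 37
260 = 7·37 + 1
37 = 37·1 + 0
Back-substitute:
1 = 260 − 7·37
1 = −7·8357 + 225·260
1 = 225·25331 − 682·8357
1 = −682·59019 + 1589·25331
1 = 1589·84350 − 2271·59019
1 = −2271·227719 + 6131·84350
1 = 6131·995226 − 26795·227719
1 = −26795·10179979 + 274081·995226
1 = 274081·102795016 − 2767605·10179979
1 = −2767605·318565027 + 8576896·102795016
So 102795016⁻¹ ≡ 8576896 (mod 318565027).
Then x ≡ 8576896·195925754 ≡ 157009233 (mod 318565027); the smallest non-negative solution is x = 157009233.

157009233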